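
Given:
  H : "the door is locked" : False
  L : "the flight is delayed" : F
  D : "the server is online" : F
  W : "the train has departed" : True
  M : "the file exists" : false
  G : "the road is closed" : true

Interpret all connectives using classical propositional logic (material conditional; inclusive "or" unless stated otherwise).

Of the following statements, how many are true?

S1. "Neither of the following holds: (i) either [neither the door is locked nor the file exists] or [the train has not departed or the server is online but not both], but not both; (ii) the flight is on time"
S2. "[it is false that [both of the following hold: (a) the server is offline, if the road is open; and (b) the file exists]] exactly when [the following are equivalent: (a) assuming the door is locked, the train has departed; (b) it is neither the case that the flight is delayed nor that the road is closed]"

S1: Formalization: ((H ↓ M) ⊕ (¬W ⊕ D)) ↓ ¬L

H ↓ M = F ↓ F = T
¬W = ¬T = F
¬W ⊕ D = F ⊕ F = F
(H ↓ M) ⊕ (¬W ⊕ D) = T ⊕ F = T
¬L = ¬F = T
((H ↓ M) ⊕ (¬W ⊕ D)) ↓ ¬L = T ↓ T = F
Hence S1 is false.

S2: In symbols: ¬((¬G → ¬D) ∧ M) ↔ ((H → W) ↔ (L ↓ G))

¬G = ¬T = F
¬D = ¬F = T
¬G → ¬D = F → T = T
(¬G → ¬D) ∧ M = T ∧ F = F
¬((¬G → ¬D) ∧ M) = ¬F = T
H → W = F → T = T
L ↓ G = F ↓ T = F
(H → W) ↔ (L ↓ G) = T ↔ F = F
¬((¬G → ¬D) ∧ M) ↔ ((H → W) ↔ (L ↓ G)) = T ↔ F = F
So S2 is false.

0 of the 2 statements are true (none).

0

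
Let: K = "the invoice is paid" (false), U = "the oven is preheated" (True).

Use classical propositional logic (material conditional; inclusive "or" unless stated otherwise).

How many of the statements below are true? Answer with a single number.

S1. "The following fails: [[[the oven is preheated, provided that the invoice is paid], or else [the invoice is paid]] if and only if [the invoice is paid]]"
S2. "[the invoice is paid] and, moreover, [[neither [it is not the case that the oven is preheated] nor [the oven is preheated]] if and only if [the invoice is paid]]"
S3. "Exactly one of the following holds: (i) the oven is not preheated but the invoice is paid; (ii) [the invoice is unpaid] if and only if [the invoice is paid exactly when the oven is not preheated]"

2

S1: Parsed as not (((K -> U) or K) iff K)

K -> U = False -> True = True
(K -> U) or K = True or False = True
((K -> U) or K) iff K = True iff False = False
not (((K -> U) or K) iff K) = not False = True
Thus S1 is true.

S2: This is K and ((not U nor U) iff K).

not U = not True = False
not U nor U = False nor True = False
(not U nor U) iff K = False iff False = True
K and ((not U nor U) iff K) = False and True = False
Hence S2 is false.

S3: Formalization: (not U and K) xor (not K iff (K iff not U))

not U = not True = False
not U and K = False and False = False
not K = not False = True
not U = not True = False
K iff not U = False iff False = True
not K iff (K iff not U) = True iff True = True
(not U and K) xor (not K iff (K iff not U)) = False xor True = True
So S3 is true.

2 of the 3 statements are true (S1, S3).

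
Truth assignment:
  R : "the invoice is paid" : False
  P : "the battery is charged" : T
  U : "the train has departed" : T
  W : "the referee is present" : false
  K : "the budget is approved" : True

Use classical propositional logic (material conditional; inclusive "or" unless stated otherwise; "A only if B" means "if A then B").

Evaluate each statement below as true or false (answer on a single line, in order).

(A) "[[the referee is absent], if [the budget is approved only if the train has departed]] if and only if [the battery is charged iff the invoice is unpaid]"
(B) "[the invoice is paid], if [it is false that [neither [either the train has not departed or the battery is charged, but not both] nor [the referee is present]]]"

(A) True; (B) False

(A): Formalization: ((K -> U) -> not W) iff (P iff not R)

K -> U = True -> True = True
not W = not False = True
(K -> U) -> not W = True -> True = True
not R = not False = True
P iff not R = True iff True = True
((K -> U) -> not W) iff (P iff not R) = True iff True = True
Hence (A) is true.

(B): In symbols: not ((not U xor P) nor W) -> R

not U = not True = False
not U xor P = False xor True = True
(not U xor P) nor W = True nor False = False
not ((not U xor P) nor W) = not False = True
not ((not U xor P) nor W) -> R = True -> False = False
Thus (B) is false.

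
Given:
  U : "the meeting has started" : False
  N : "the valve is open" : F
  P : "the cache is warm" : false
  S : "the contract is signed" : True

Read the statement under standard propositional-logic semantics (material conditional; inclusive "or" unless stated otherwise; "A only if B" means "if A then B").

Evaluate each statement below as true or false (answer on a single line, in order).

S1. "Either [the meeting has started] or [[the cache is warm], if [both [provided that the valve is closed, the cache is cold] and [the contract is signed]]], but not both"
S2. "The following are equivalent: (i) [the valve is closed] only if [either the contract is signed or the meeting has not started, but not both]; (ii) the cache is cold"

S1 False, S2 False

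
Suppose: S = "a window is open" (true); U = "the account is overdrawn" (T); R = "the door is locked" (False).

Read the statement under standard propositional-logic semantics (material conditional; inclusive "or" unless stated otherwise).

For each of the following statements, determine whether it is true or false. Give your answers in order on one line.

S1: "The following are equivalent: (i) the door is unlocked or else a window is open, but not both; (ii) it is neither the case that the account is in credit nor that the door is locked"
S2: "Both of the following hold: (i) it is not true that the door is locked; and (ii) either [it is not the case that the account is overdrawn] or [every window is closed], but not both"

S1: Formalization: (not R xor S) iff (not U nor R)

not R = not False = True
not R xor S = True xor True = False
not U = not True = False
not U nor R = False nor False = True
(not R xor S) iff (not U nor R) = False iff True = False
So S1 is false.

S2: In symbols: not R and (not U xor not S)

not R = not False = True
not U = not True = False
not S = not True = False
not U xor not S = False xor False = False
not R and (not U xor not S) = True and False = False
So S2 is false.

S1 F / S2 F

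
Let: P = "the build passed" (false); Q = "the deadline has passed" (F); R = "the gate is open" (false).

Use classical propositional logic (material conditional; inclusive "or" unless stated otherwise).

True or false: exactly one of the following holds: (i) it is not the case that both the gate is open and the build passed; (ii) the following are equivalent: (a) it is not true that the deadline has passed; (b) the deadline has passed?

true

Parsed as (R nand P) xor (not Q iff Q)

R nand P = False nand False = True
not Q = not False = True
not Q iff Q = True iff False = False
(R nand P) xor (not Q iff Q) = True xor False = True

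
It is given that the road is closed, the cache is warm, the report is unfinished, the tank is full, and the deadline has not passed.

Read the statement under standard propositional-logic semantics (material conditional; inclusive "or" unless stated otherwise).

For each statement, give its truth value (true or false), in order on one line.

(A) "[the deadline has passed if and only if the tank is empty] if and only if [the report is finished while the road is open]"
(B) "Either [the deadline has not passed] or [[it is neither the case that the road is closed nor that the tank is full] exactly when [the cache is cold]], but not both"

Let U = "the deadline has passed" (F), S = "the tank is full" (T), R = "the report is finished" (F), P = "the road is closed" (T), Q = "the cache is warm" (T).

(A): Parsed as (U ↔ ¬S) ↔ (R ∧ ¬P)

¬S = ¬T = F
U ↔ ¬S = F ↔ F = T
¬P = ¬T = F
R ∧ ¬P = F ∧ F = F
(U ↔ ¬S) ↔ (R ∧ ¬P) = T ↔ F = F
So (A) is false.

(B): Parsed as ¬U ⊕ ((P ↓ S) ↔ ¬Q)

¬U = ¬F = T
P ↓ S = T ↓ T = F
¬Q = ¬T = F
(P ↓ S) ↔ ¬Q = F ↔ F = T
¬U ⊕ ((P ↓ S) ↔ ¬Q) = T ⊕ T = F
So (B) is false.

(A) F / (B) F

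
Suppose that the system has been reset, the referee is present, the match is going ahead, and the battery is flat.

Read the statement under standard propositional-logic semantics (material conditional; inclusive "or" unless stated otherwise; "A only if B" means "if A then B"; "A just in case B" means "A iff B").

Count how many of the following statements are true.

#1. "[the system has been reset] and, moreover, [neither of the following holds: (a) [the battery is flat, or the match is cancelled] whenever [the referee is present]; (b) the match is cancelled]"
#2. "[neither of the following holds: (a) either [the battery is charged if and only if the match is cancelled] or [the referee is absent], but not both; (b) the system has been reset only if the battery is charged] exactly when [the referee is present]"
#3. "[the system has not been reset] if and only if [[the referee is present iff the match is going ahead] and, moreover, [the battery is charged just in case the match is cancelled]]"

Let P = "the system has been reset" (T), Q = "the referee is present" (T), S = "the battery is charged" (F), R = "the match is cancelled" (F).

#1: Parsed as P ∧ ((Q → (¬S ∨ R)) ↓ R)

¬S = ¬F = T
¬S ∨ R = T ∨ F = T
Q → (¬S ∨ R) = T → T = T
(Q → (¬S ∨ R)) ↓ R = T ↓ F = F
P ∧ ((Q → (¬S ∨ R)) ↓ R) = T ∧ F = F
Hence #1 is false.

#2: Parsed as (((S ↔ R) ⊕ ¬Q) ↓ (P → S)) ↔ Q

S ↔ R = F ↔ F = T
¬Q = ¬T = F
(S ↔ R) ⊕ ¬Q = T ⊕ F = T
P → S = T → F = F
((S ↔ R) ⊕ ¬Q) ↓ (P → S) = T ↓ F = F
(((S ↔ R) ⊕ ¬Q) ↓ (P → S)) ↔ Q = F ↔ T = F
Hence #2 is false.

#3: Formalization: ¬P ↔ ((Q ↔ ¬R) ∧ (S ↔ R))

¬P = ¬T = F
¬R = ¬F = T
Q ↔ ¬R = T ↔ T = T
S ↔ R = F ↔ F = T
(Q ↔ ¬R) ∧ (S ↔ R) = T ∧ T = T
¬P ↔ ((Q ↔ ¬R) ∧ (S ↔ R)) = F ↔ T = F
Thus #3 is false.

0 of the 3 statements are true (none).

0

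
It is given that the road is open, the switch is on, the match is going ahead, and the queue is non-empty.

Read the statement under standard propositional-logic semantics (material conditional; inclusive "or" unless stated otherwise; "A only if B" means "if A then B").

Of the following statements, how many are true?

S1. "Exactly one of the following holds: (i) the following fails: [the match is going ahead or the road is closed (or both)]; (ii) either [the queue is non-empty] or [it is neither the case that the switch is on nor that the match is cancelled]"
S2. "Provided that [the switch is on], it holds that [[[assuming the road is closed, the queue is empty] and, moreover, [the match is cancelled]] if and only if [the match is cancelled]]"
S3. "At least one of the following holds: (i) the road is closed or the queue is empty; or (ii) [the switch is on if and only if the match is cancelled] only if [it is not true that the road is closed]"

3

Let R = "the match is cancelled" (False), P = "the road is closed" (False), S = "the queue is empty" (False), Q = "the switch is on" (True).

S1: This is not (not R or P) xor (not S or (Q nor R)).

not R = not False = True
not R or P = True or False = True
not (not R or P) = not True = False
not S = not False = True
Q nor R = True nor False = False
not S or (Q nor R) = True or False = True
not (not R or P) xor (not S or (Q nor R)) = False xor True = True
Thus S1 is true.

S2: This is Q -> (((P -> S) and R) iff R).

P -> S = False -> False = True
(P -> S) and R = True and False = False
((P -> S) and R) iff R = False iff False = True
Q -> (((P -> S) and R) iff R) = True -> True = True
Thus S2 is true.

S3: Formalization: (P or S) or ((Q iff R) -> not P)

P or S = False or False = False
Q iff R = True iff False = False
not P = not False = True
(Q iff R) -> not P = False -> True = True
(P or S) or ((Q iff R) -> not P) = False or True = True
So S3 is true.

3 of the 3 statements are true (S1, S2, S3).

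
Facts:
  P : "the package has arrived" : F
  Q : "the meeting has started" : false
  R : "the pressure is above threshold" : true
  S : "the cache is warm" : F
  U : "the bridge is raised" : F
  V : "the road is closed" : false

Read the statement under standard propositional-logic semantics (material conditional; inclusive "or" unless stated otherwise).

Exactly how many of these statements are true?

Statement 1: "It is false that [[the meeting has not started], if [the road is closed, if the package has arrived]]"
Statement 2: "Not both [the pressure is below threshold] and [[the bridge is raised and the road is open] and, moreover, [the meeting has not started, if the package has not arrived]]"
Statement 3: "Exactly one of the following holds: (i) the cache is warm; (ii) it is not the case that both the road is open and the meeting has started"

Statement 1: In symbols: ¬((P → V) → ¬Q)

P → V = F → F = T
¬Q = ¬F = T
(P → V) → ¬Q = T → T = T
¬((P → V) → ¬Q) = ¬T = F
Hence Statement 1 is false.

Statement 2: Formalization: ¬R ↑ ((U ∧ ¬V) ∧ (¬P → ¬Q))

¬R = ¬T = F
¬V = ¬F = T
U ∧ ¬V = F ∧ T = F
¬P = ¬F = T
¬Q = ¬F = T
¬P → ¬Q = T → T = T
(U ∧ ¬V) ∧ (¬P → ¬Q) = F ∧ T = F
¬R ↑ ((U ∧ ¬V) ∧ (¬P → ¬Q)) = F ↑ F = T
So Statement 2 is true.

Statement 3: Parsed as S ⊕ (¬V ↑ Q)

¬V = ¬F = T
¬V ↑ Q = T ↑ F = T
S ⊕ (¬V ↑ Q) = F ⊕ T = T
Hence Statement 3 is true.

True statements: 2 (Statement 2, Statement 3).

2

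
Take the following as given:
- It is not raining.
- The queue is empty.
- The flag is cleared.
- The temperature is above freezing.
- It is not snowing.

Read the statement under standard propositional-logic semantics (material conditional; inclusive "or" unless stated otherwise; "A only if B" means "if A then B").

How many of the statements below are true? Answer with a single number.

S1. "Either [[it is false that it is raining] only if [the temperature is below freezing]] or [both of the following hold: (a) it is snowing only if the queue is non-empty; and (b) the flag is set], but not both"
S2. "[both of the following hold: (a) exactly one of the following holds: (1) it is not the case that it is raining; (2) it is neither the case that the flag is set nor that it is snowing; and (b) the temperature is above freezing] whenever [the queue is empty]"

0

Let S = "it is raining" (False), K = "the temperature is below freezing" (False), Q = "it is snowing" (False), V = "the queue is empty" (True), L = "the flag is set" (False).

S1: In symbols: (not S -> K) xor ((Q -> not V) and L)

not S = not False = True
not S -> K = True -> False = False
not V = not True = False
Q -> not V = False -> False = True
(Q -> not V) and L = True and False = False
(not S -> K) xor ((Q -> not V) and L) = False xor False = False
Thus S1 is false.

S2: Formalization: V -> ((not S xor (L nor Q)) and not K)

not S = not False = True
L nor Q = False nor False = True
not S xor (L nor Q) = True xor True = False
not K = not False = True
(not S xor (L nor Q)) and not K = False and True = False
V -> ((not S xor (L nor Q)) and not K) = True -> False = False
Thus S2 is false.

0 of the 2 statements are true (none).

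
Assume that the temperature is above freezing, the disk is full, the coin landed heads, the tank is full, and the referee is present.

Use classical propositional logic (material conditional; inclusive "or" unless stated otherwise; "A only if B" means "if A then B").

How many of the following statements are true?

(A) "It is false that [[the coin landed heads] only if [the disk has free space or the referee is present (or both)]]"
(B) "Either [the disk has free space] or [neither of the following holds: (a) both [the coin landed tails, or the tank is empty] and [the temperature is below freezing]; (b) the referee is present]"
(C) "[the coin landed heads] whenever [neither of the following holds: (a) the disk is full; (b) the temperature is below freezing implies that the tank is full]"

1

Let S = "the coin landed heads" (T), M = "the disk is full" (T), W = "the referee is present" (T), R = "the tank is full" (T), K = "the temperature is below freezing" (F).

(A): In symbols: ~(S -> (~M | W))

~M = ~T = F
~M | W = F | T = T
S -> (~M | W) = T -> T = T
~(S -> (~M | W)) = ~T = F
So (A) is false.

(B): This is ~M | (((~S | ~R) & K) nor W).

~M = ~T = F
~S = ~T = F
~R = ~T = F
~S | ~R = F | F = F
(~S | ~R) & K = F & F = F
((~S | ~R) & K) nor W = F nor T = F
~M | (((~S | ~R) & K) nor W) = F | F = F
So (B) is false.

(C): In symbols: (M nor (K -> R)) -> S

K -> R = F -> T = T
M nor (K -> R) = T nor T = F
(M nor (K -> R)) -> S = F -> T = T
So (C) is true.

Count: 1.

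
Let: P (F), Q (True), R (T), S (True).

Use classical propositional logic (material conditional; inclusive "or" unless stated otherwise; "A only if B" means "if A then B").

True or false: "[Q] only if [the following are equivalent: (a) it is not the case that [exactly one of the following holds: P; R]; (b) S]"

Values: Q=True, P=False, R=True, S=True.
This is Q -> (not (P xor R) iff S).

P xor R = False xor True = True
not (P xor R) = not True = False
not (P xor R) iff S = False iff True = False
Q -> (not (P xor R) iff S) = True -> False = False

The statement is false.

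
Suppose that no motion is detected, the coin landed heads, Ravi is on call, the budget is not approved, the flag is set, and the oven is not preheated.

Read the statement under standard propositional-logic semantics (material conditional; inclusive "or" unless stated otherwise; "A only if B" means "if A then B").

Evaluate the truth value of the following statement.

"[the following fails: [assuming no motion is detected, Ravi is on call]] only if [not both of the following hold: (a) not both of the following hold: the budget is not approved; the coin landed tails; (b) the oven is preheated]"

True.

Let P = "motion is detected" (F), R = "Ravi is on call" (T), S = "the budget is approved" (F), Q = "the coin landed heads" (T), V = "the oven is preheated" (F).
This is ~(~P -> R) -> ((~S nand ~Q) nand V).

~P = ~F = T
~P -> R = T -> T = T
~(~P -> R) = ~T = F
~S = ~F = T
~Q = ~T = F
~S nand ~Q = T nand F = T
(~S nand ~Q) nand V = T nand F = T
~(~P -> R) -> ((~S nand ~Q) nand V) = F -> T = T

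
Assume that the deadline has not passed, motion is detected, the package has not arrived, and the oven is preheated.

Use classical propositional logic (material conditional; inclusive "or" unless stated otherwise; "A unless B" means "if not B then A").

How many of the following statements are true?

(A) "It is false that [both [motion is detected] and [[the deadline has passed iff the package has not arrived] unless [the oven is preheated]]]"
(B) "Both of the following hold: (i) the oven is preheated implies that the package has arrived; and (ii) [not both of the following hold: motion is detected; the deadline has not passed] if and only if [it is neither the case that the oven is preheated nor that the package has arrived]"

Let Q = "motion is detected" (T), P = "the deadline has passed" (F), R = "the package has arrived" (F), S = "the oven is preheated" (T).

(A): In symbols: ~(Q & ((P <-> ~R) | S))

~R = ~F = T
P <-> ~R = F <-> T = F
(P <-> ~R) | S = F | T = T
Q & ((P <-> ~R) | S) = T & T = T
~(Q & ((P <-> ~R) | S)) = ~T = F
Hence (A) is false.

(B): This is (S -> R) & ((Q nand ~P) <-> (S nor R)).

S -> R = T -> F = F
~P = ~F = T
Q nand ~P = T nand T = F
S nor R = T nor F = F
(Q nand ~P) <-> (S nor R) = F <-> F = T
(S -> R) & ((Q nand ~P) <-> (S nor R)) = F & T = F
So (B) is false.

0 of the 2 statements are true (none).

0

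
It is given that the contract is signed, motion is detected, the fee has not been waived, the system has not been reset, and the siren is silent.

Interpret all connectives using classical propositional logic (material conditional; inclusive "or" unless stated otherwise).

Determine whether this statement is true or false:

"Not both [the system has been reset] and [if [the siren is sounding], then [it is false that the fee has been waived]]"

True

Let S = "the system has been reset" (F), U = "the siren is sounding" (F), R = "the fee has been waived" (F).
This is S ↑ (U → ¬R).

¬R = ¬F = T
U → ¬R = F → T = T
S ↑ (U → ¬R) = F ↑ T = T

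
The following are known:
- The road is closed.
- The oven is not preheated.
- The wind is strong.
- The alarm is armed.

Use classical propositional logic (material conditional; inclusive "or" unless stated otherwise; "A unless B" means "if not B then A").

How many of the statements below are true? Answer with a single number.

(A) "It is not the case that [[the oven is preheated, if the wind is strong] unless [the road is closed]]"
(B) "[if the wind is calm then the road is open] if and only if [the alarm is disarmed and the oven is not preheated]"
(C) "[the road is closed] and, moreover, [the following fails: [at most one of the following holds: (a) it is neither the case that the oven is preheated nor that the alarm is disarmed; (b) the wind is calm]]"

Let P = "the wind is strong" (True), K = "the oven is preheated" (False), N = "the road is closed" (True), W = "the alarm is armed" (True).

(A): In symbols: not ((P -> K) or N)

P -> K = True -> False = False
(P -> K) or N = False or True = True
not ((P -> K) or N) = not True = False
Hence (A) is false.

(B): This is (not P -> not N) iff (not W and not K).

not P = not True = False
not N = not True = False
not P -> not N = False -> False = True
not W = not True = False
not K = not False = True
not W and not K = False and True = False
(not P -> not N) iff (not W and not K) = True iff False = False
Thus (B) is false.

(C): Formalization: N and not ((K nor not W) nand not P)

not W = not True = False
K nor not W = False nor False = True
not P = not True = False
(K nor not W) nand not P = True nand False = True
not ((K nor not W) nand not P) = not True = False
N and not ((K nor not W) nand not P) = True and False = False
Hence (C) is false.

True statements: 0 (none).

0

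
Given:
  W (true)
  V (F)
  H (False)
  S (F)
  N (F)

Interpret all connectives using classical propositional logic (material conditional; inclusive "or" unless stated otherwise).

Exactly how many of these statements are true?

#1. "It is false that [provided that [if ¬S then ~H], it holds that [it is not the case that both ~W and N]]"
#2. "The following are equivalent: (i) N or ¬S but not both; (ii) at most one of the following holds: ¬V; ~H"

0

#1: In symbols: not ((not S -> not H) -> (not W nand N))

not S = not False = True
not H = not False = True
not S -> not H = True -> True = True
not W = not True = False
not W nand N = False nand False = True
(not S -> not H) -> (not W nand N) = True -> True = True
not ((not S -> not H) -> (not W nand N)) = not True = False
So #1 is false.

#2: This is (N xor not S) iff (not V nand not H).

not S = not False = True
N xor not S = False xor True = True
not V = not False = True
not H = not False = True
not V nand not H = True nand True = False
(N xor not S) iff (not V nand not H) = True iff False = False
Thus #2 is false.

0 of the 2 statements are true (none).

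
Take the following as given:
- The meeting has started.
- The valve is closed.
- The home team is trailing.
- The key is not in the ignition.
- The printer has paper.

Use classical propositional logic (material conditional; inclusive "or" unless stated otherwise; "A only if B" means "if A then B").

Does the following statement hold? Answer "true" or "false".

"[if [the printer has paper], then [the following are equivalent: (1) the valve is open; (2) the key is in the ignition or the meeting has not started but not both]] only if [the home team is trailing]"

true

Let U = "the printer has paper" (T), Q = "the valve is open" (F), S = "the key is in the ignition" (F), P = "the meeting has started" (T), R = "the home team is leading" (F).
In symbols: (U → (Q ↔ (S ⊕ ¬P))) → ¬R

¬P = ¬T = F
S ⊕ ¬P = F ⊕ F = F
Q ↔ (S ⊕ ¬P) = F ↔ F = T
U → (Q ↔ (S ⊕ ¬P)) = T → T = T
¬R = ¬F = T
(U → (Q ↔ (S ⊕ ¬P))) → ¬R = T → T = T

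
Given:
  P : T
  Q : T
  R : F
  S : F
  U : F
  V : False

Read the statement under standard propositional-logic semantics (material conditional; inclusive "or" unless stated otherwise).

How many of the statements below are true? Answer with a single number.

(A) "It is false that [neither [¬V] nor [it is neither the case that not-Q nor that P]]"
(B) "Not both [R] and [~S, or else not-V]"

2

(A): Formalization: ~(~V nor (~Q nor P))

~V = ~F = T
~Q = ~T = F
~Q nor P = F nor T = F
~V nor (~Q nor P) = T nor F = F
~(~V nor (~Q nor P)) = ~F = T
So (A) is true.

(B): This is R nand (~S | ~V).

~S = ~F = T
~V = ~F = T
~S | ~V = T | T = T
R nand (~S | ~V) = F nand T = T
Hence (B) is true.

2 of the 2 statements are true.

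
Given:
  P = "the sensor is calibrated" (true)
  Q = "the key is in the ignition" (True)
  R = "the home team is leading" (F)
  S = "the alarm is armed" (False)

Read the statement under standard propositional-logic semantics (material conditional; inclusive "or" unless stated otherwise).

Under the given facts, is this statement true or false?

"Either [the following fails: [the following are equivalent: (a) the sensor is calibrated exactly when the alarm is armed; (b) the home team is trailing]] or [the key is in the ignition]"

True.

Parsed as not ((P iff S) iff not R) or Q

P iff S = True iff False = False
not R = not False = True
(P iff S) iff not R = False iff True = False
not ((P iff S) iff not R) = not False = True
not ((P iff S) iff not R) or Q = True or True = True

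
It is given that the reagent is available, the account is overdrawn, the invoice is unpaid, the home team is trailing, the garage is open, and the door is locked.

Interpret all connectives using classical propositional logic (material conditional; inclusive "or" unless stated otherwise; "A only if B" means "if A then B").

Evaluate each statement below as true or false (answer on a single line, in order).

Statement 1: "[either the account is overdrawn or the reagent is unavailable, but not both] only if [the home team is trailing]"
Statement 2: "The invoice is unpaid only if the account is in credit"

Statement 1 T / Statement 2 F

Let Q = "the account is overdrawn" (True), P = "the reagent is available" (True), S = "the home team is leading" (False), R = "the invoice is paid" (False).

Statement 1: In symbols: (Q xor not P) -> not S

not P = not True = False
Q xor not P = True xor False = True
not S = not False = True
(Q xor not P) -> not S = True -> True = True
Thus Statement 1 is true.

Statement 2: In symbols: not R -> not Q

not R = not False = True
not Q = not True = False
not R -> not Q = True -> False = False
Hence Statement 2 is false.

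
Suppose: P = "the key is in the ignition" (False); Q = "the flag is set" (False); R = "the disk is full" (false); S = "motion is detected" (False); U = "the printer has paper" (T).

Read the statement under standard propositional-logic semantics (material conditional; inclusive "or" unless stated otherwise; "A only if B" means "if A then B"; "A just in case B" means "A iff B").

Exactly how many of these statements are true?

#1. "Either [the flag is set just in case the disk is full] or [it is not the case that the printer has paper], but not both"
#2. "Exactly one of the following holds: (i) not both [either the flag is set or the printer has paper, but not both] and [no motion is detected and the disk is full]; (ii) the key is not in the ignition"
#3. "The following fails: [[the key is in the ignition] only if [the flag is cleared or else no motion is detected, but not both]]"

#1: In symbols: (Q <-> R) xor ~U

Q <-> R = F <-> F = T
~U = ~T = F
(Q <-> R) xor ~U = T xor F = T
Hence #1 is true.

#2: Formalization: ((Q xor U) nand (~S & R)) xor ~P

Q xor U = F xor T = T
~S = ~F = T
~S & R = T & F = F
(Q xor U) nand (~S & R) = T nand F = T
~P = ~F = T
((Q xor U) nand (~S & R)) xor ~P = T xor T = F
So #2 is false.

#3: Parsed as ~(P -> (~Q xor ~S))

~Q = ~F = T
~S = ~F = T
~Q xor ~S = T xor T = F
P -> (~Q xor ~S) = F -> F = T
~(P -> (~Q xor ~S)) = ~T = F
Thus #3 is false.

1 of the 3 statements is true (#1).

1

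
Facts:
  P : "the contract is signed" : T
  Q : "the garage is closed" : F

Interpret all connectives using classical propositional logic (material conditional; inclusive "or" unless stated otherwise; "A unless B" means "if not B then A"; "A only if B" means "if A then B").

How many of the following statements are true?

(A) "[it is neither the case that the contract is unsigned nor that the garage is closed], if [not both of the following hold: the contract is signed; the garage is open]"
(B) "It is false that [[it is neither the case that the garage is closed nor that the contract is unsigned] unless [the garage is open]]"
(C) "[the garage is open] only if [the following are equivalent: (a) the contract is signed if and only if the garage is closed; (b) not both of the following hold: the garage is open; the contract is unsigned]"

(A): This is (P ↑ ¬Q) → (¬P ↓ Q).

¬Q = ¬F = T
P ↑ ¬Q = T ↑ T = F
¬P = ¬T = F
¬P ↓ Q = F ↓ F = T
(P ↑ ¬Q) → (¬P ↓ Q) = F → T = T
Hence (A) is true.

(B): In symbols: ¬((Q ↓ ¬P) ∨ ¬Q)

¬P = ¬T = F
Q ↓ ¬P = F ↓ F = T
¬Q = ¬F = T
(Q ↓ ¬P) ∨ ¬Q = T ∨ T = T
¬((Q ↓ ¬P) ∨ ¬Q) = ¬T = F
So (B) is false.

(C): In symbols: ¬Q → ((P ↔ Q) ↔ (¬Q ↑ ¬P))

¬Q = ¬F = T
P ↔ Q = T ↔ F = F
¬Q = ¬F = T
¬P = ¬T = F
¬Q ↑ ¬P = T ↑ F = T
(P ↔ Q) ↔ (¬Q ↑ ¬P) = F ↔ T = F
¬Q → ((P ↔ Q) ↔ (¬Q ↑ ¬P)) = T → F = F
So (C) is false.

Count: 1.

1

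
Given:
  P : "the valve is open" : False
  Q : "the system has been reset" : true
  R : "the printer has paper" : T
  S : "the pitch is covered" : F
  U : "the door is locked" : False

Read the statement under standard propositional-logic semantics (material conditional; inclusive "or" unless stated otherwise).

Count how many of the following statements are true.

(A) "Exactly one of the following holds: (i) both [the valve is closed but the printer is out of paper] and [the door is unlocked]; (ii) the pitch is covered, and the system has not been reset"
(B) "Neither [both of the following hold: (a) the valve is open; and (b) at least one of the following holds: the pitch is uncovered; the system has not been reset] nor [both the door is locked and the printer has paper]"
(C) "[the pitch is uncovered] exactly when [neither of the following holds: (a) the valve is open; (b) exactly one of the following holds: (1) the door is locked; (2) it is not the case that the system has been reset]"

2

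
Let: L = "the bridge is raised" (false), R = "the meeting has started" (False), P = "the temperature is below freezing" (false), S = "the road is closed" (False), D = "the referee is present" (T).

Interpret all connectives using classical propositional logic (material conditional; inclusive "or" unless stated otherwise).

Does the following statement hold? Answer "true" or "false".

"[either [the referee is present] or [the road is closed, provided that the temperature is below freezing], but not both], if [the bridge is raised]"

True.

Parsed as L -> (D xor (P -> S))

P -> S = F -> F = T
D xor (P -> S) = T xor T = F
L -> (D xor (P -> S)) = F -> F = T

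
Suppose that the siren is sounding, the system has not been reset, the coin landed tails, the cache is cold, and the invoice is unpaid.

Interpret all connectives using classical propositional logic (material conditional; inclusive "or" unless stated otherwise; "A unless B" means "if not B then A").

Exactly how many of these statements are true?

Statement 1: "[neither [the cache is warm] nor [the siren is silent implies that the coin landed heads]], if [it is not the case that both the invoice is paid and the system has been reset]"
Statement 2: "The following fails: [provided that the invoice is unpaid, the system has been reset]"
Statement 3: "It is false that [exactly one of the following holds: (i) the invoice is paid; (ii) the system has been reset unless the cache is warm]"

2

Let U = "the invoice is paid" (F), D = "the system has been reset" (F), K = "the cache is warm" (F), W = "the siren is sounding" (T), N = "the coin landed heads" (F).

Statement 1: Formalization: (U nand D) -> (K nor (~W -> N))

U nand D = F nand F = T
~W = ~T = F
~W -> N = F -> F = T
K nor (~W -> N) = F nor T = F
(U nand D) -> (K nor (~W -> N)) = T -> F = F
So Statement 1 is false.

Statement 2: In symbols: ~(~U -> D)

~U = ~F = T
~U -> D = T -> F = F
~(~U -> D) = ~F = T
So Statement 2 is true.

Statement 3: In symbols: ~(U xor (D | K))

D | K = F | F = F
U xor (D | K) = F xor F = F
~(U xor (D | K)) = ~F = T
So Statement 3 is true.

True statements: 2.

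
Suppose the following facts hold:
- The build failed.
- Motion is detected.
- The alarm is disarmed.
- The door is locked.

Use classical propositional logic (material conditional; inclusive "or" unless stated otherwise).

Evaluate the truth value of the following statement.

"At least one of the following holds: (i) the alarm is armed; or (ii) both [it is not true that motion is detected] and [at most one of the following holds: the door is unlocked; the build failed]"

False

Let R = "the alarm is armed" (F), Q = "motion is detected" (T), S = "the door is locked" (T), P = "the build passed" (F).
Parsed as R | (~Q & (~S nand ~P))

~Q = ~T = F
~S = ~T = F
~P = ~F = T
~S nand ~P = F nand T = T
~Q & (~S nand ~P) = F & T = F
R | (~Q & (~S nand ~P)) = F | F = F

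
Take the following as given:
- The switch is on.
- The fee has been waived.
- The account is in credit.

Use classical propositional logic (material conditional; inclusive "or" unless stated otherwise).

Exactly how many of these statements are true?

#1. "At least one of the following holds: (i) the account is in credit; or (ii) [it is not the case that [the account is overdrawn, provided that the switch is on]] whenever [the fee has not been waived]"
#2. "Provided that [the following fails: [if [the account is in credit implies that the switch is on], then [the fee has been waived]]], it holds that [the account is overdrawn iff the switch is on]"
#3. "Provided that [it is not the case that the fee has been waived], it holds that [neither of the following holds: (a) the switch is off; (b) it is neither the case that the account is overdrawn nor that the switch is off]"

Let K = "the account is overdrawn" (F), H = "the fee has been waived" (T), V = "the switch is on" (T).

#1: Formalization: ¬K ∨ (¬H → ¬(V → K))

¬K = ¬F = T
¬H = ¬T = F
V → K = T → F = F
¬(V → K) = ¬F = T
¬H → ¬(V → K) = F → T = T
¬K ∨ (¬H → ¬(V → K)) = T ∨ T = T
Hence #1 is true.

#2: Formalization: ¬((¬K → V) → H) → (K ↔ V)

¬K = ¬F = T
¬K → V = T → T = T
(¬K → V) → H = T → T = T
¬((¬K → V) → H) = ¬T = F
K ↔ V = F ↔ T = F
¬((¬K → V) → H) → (K ↔ V) = F → F = T
Thus #2 is true.

#3: Formalization: ¬H → (¬V ↓ (K ↓ ¬V))

¬H = ¬T = F
¬V = ¬T = F
¬V = ¬T = F
K ↓ ¬V = F ↓ F = T
¬V ↓ (K ↓ ¬V) = F ↓ T = F
¬H → (¬V ↓ (K ↓ ¬V)) = F → F = T
So #3 is true.

True statements: 3 (#1, #2, #3).

3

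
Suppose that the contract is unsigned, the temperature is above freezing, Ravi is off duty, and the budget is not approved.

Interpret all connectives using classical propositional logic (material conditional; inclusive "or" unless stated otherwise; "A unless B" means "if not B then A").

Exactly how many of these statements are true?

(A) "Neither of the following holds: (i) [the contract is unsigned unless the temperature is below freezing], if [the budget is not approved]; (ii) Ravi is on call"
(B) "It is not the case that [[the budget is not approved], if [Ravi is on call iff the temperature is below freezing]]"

Let S = "the budget is approved" (F), P = "the contract is signed" (F), Q = "the temperature is below freezing" (F), R = "Ravi is on call" (F).

(A): Formalization: (~S -> (~P | Q)) nor R

~S = ~F = T
~P = ~F = T
~P | Q = T | F = T
~S -> (~P | Q) = T -> T = T
(~S -> (~P | Q)) nor R = T nor F = F
Thus (A) is false.

(B): Formalization: ~((R <-> Q) -> ~S)

R <-> Q = F <-> F = T
~S = ~F = T
(R <-> Q) -> ~S = T -> T = T
~((R <-> Q) -> ~S) = ~T = F
So (B) is false.

0 of the 2 statements are true (none).

0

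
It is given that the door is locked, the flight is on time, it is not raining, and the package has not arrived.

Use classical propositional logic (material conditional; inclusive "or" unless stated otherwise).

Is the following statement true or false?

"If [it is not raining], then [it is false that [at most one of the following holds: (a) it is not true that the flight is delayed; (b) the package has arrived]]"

False

Let R = "it is raining" (False), Q = "the flight is delayed" (False), S = "the package has arrived" (False).
This is not R -> not (not Q nand S).

not R = not False = True
not Q = not False = True
not Q nand S = True nand False = True
not (not Q nand S) = not True = False
not R -> not (not Q nand S) = True -> False = False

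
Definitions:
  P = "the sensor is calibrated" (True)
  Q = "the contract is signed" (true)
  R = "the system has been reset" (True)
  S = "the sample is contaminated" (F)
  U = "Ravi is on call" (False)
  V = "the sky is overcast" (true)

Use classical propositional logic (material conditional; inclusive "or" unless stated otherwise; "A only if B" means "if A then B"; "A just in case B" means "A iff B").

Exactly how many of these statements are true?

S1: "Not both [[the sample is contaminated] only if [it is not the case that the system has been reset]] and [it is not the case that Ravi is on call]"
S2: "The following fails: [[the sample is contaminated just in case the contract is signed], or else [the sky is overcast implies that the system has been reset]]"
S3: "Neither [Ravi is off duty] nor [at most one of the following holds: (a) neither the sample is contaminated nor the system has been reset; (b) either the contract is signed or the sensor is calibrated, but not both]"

0

S1: Parsed as (S -> not R) nand not U

not R = not True = False
S -> not R = False -> False = True
not U = not False = True
(S -> not R) nand not U = True nand True = False
Thus S1 is false.

S2: Formalization: not ((S iff Q) or (V -> R))

S iff Q = False iff True = False
V -> R = True -> True = True
(S iff Q) or (V -> R) = False or True = True
not ((S iff Q) or (V -> R)) = not True = False
Thus S2 is false.

S3: Formalization: not U nor ((S nor R) nand (Q xor P))

not U = not False = True
S nor R = False nor True = False
Q xor P = True xor True = False
(S nor R) nand (Q xor P) = False nand False = True
not U nor ((S nor R) nand (Q xor P)) = True nor True = False
So S3 is false.

True statements: 0 (none).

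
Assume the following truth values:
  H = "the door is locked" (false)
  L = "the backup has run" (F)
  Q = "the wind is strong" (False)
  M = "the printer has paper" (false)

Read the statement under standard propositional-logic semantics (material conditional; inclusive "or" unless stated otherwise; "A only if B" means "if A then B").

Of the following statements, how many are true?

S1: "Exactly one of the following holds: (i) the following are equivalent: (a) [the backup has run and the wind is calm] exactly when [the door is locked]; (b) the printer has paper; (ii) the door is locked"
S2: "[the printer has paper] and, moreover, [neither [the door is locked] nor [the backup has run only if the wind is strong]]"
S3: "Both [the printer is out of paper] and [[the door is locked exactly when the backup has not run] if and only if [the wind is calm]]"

S1: In symbols: (((L and not Q) iff H) iff M) xor H

not Q = not False = True
L and not Q = False and True = False
(L and not Q) iff H = False iff False = True
((L and not Q) iff H) iff M = True iff False = False
(((L and not Q) iff H) iff M) xor H = False xor False = False
Hence S1 is false.

S2: In symbols: M and (H nor (L -> Q))

L -> Q = False -> False = True
H nor (L -> Q) = False nor True = False
M and (H nor (L -> Q)) = False and False = False
Hence S2 is false.

S3: Formalization: not M and ((H iff not L) iff not Q)

not M = not False = True
not L = not False = True
H iff not L = False iff True = False
not Q = not False = True
(H iff not L) iff not Q = False iff True = False
not M and ((H iff not L) iff not Q) = True and False = False
Thus S3 is false.

True statements: 0 (none).

0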